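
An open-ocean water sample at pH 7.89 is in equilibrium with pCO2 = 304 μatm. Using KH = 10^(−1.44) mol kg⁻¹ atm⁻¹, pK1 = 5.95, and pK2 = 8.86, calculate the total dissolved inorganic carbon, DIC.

DIC = 1.08 mmol/kg

[CO2*] = KH · pCO2 = 10^(−1.44) × 304×10^-6 = 1.104×10^-5 mol/kg
α₀ = 1/(1 + K1/[H⁺] + K1K2/[H⁺]²) = 1/(1 + 10^+1.94 + 10^+0.97) = 0.01026
DIC = [CO2*]/α₀ = 1.104×10^-5 / 0.01026 = 1.08 mmol/kg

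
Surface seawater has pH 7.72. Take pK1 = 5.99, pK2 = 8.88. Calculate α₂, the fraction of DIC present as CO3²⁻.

α₂ = 1 / (1 + [H⁺]/K2 + [H⁺]²/(K1K2)) = 1 / (1 + 10^+1.16 + 10^-0.57)
   = 1 / (1 + 14.454 + 0.26915) = 1/15.724 = 0.06360

α₂ = 0.0636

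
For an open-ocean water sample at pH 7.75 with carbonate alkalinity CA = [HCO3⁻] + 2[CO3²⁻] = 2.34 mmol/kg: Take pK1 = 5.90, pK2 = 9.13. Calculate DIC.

DIC = 2.28 mmol/kg

CA = [HCO3⁻] + 2[CO3²⁻] = (α₁ + 2α₂)·DIC
At pH 7.75: [H⁺]/K1 = 10^-1.85 = 0.014125, K2/[H⁺] = 10^-1.38 = 0.041687
α₁ = 1/(1 + 0.014125 + 0.041687) = 1/1.0558 = 0.9471; α₂ = α₁·K2/[H⁺] = 0.03948
α₁ + 2α₂ = 1.0261
DIC = CA / (α₁ + 2α₂) = 2.34 / 1.0261 = 2.28 mmol/kg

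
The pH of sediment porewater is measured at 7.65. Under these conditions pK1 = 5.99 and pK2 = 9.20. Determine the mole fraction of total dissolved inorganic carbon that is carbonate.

α₂ = 0.0268

α₂ = 1 / (1 + [H⁺]/K2 + [H⁺]²/(K1K2)) = 1 / (1 + 10^+1.55 + 10^-0.11)
   = 1 / (1 + 35.481 + 0.77625) = 1/37.258 = 0.02684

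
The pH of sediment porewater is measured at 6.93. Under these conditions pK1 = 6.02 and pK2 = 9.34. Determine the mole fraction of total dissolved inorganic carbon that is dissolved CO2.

α₀ = 1 / (1 + K1/[H⁺] + K1K2/[H⁺]²) = 1 / (1 + 10^+0.91 + 10^-1.50)
   = 1 / (1 + 8.1283 + 0.031623) = 1/9.1599 = 0.1092

α₀ = 0.109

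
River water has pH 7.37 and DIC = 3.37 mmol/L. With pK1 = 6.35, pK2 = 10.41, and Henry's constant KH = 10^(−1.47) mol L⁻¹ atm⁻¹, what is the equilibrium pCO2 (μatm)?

α₀ = 1 / (1 + K1/[H⁺] + K1K2/[H⁺]²) = 1 / (1 + 10^+1.02 + 10^-2.02)
   = 1 / (1 + 10.471 + 0.0095499) = 1/11.481 = 0.08710
[CO2*] = α₀ × DIC = 0.08710 × 3.37 = 0.2935 mmol/L
pCO2 = [CO2*]/KH = 2.935×10^-4 / 3.388×10^-2 = 8660 μatm

pCO2 = 8660 μatm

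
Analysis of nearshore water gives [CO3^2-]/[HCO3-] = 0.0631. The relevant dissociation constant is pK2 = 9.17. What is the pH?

From K2 = [H⁺][CO3^2-]/[HCO3-]:  pH = pK2 + log₁₀([CO3^2-]/[HCO3-])
log₁₀(0.0631) = -1.200
pH = 9.17 + (-1.200) = 7.97

pH = 7.97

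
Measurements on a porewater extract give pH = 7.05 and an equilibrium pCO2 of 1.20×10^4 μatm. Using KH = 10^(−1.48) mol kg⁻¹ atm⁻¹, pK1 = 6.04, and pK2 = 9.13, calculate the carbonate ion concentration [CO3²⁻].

[CO3²⁻] = 0.0338 mmol/kg

[CO2*] = KH · pCO2 = 10^(−1.48) × 1.20×10^4×10^-6 = 3.974×10^-4 mol/kg
α₀ = 1/(1 + K1/[H⁺] + K1K2/[H⁺]²) = 1/(1 + 10^+1.01 + 10^-1.07) = 0.08835
DIC = [CO2*]/α₀ = 3.974×10^-4 / 0.08835 = 4.497 mmol/kg
[CO3²⁻] = α₂·DIC; α₂ = 0.007520, so [CO3²⁻] = 0.007520 × 4.497 = 0.0338 mmol/kg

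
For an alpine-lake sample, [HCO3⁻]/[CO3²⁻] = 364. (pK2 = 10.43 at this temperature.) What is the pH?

pH = 7.87

From K2 = [H⁺][CO3²⁻]/[HCO3⁻]:  pH = pK2 − log₁₀([HCO3⁻]/[CO3²⁻])
log₁₀(364) = +2.561
pH = 10.43 − (+2.561) = 7.87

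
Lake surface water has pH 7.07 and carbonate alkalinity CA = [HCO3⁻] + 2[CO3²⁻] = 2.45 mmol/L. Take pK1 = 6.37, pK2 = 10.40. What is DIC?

CA = [HCO3⁻] + 2[CO3²⁻] = (α₁ + 2α₂)·DIC
At pH 7.07: [H⁺]/K1 = 10^-0.70 = 0.19953, K2/[H⁺] = 10^-3.33 = 0.00046774
α₁ = 1/(1 + 0.19953 + 0.00046774) = 1/1.2000 = 0.8333; α₂ = α₁·K2/[H⁺] = 0.0003898
α₁ + 2α₂ = 0.8341
DIC = CA / (α₁ + 2α₂) = 2.45 / 0.8341 = 2.94 mmol/L

DIC = 2.94 mmol/L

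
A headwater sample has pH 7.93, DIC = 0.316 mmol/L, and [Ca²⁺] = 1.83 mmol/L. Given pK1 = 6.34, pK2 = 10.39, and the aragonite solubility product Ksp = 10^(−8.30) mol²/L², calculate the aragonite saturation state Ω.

Ω = 0.389

α₂ = 1 / (1 + [H⁺]/K2 + [H⁺]²/(K1K2)) = 1 / (1 + 10^+2.46 + 10^+0.87)
   = 1 / (1 + 288.40 + 7.4131) = 1/296.82 = 0.003369
[CO3²⁻] = α₂ × DIC = 0.003369 × 0.316 = 0.001065 mmol/L = 1.065 μmol/L
Ksp = 10^(−8.30) = 5.012×10^-9
Ω = [Ca²⁺][CO3²⁻]/Ksp = (1.83×10^-3)(1.065×10^-6) / 5.012×10^-9 = 0.389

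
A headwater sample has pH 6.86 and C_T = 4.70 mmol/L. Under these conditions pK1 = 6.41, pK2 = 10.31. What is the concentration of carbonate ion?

α₂ = 1 / (1 + [H⁺]/K2 + [H⁺]²/(K1K2)) = 1 / (1 + 10^+3.45 + 10^+3.00)
   = 1 / (1 + 2818.4 + 1000.0) = 1/3819.4 = 0.0002618
[CO3²⁻] = α₂ × DIC = 0.0002618 × 4.70 = 0.00123 mmol/L = 1.23 μmol/L

[CO3²⁻] = 1.23 μmol/L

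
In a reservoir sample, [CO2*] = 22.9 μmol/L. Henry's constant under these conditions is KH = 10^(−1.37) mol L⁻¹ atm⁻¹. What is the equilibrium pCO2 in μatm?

pCO2 = 537 μatm

KH = 10^(−1.37) = 4.266×10^-2 mol L⁻¹ atm⁻¹
pCO2 = [CO2*]/KH = 22.9×10^-6 / 4.266×10^-2 = 5.37×10^-4 atm = 537 μatm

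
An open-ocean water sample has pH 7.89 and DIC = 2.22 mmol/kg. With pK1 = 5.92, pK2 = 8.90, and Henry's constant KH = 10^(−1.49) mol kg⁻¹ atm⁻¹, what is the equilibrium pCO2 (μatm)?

α₀ = 1 / (1 + K1/[H⁺] + K1K2/[H⁺]²) = 1 / (1 + 10^+1.97 + 10^+0.96)
   = 1 / (1 + 93.325 + 9.1201) = 1/103.45 = 0.009667
[CO2*] = α₀ × DIC = 0.009667 × 2.22 = 0.02146 mmol/kg
pCO2 = [CO2*]/KH = 2.146×10^-5 / 3.236×10^-2 = 663 μatm

pCO2 = 663 μatm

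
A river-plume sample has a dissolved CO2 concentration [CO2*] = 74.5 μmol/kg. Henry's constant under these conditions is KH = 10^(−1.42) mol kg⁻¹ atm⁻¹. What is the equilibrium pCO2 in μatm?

pCO2 = 1960 μatm

KH = 10^(−1.42) = 3.802×10^-2 mol kg⁻¹ atm⁻¹
pCO2 = [CO2*]/KH = 74.5×10^-6 / 3.802×10^-2 = 1.96×10^-3 atm = 1960 μatm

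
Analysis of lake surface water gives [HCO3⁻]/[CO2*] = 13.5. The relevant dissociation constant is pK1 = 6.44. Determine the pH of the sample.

From K1 = [H⁺][HCO3⁻]/[CO2*]:  pH = pK1 + log₁₀([HCO3⁻]/[CO2*])
log₁₀(13.5) = +1.130
pH = 6.44 + (+1.130) = 7.57

pH = 7.57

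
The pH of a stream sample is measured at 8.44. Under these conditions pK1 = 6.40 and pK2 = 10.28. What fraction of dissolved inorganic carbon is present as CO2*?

α₀ = 0.00891

α₀ = 1 / (1 + K1/[H⁺] + K1K2/[H⁺]²) = 1 / (1 + 10^+2.04 + 10^+0.20)
   = 1 / (1 + 109.65 + 1.5849) = 1/112.23 = 0.008910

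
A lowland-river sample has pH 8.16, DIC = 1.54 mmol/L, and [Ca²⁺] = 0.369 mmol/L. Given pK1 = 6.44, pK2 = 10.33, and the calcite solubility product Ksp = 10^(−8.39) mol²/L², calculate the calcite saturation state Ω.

Ω = 0.919

α₂ = 1 / (1 + [H⁺]/K2 + [H⁺]²/(K1K2)) = 1 / (1 + 10^+2.17 + 10^+0.45)
   = 1 / (1 + 147.91 + 2.8184) = 1/151.73 = 0.006591
[CO3²⁻] = α₂ × DIC = 0.006591 × 1.54 = 0.01015 mmol/L = 10.15 μmol/L
Ksp = 10^(−8.39) = 4.074×10^-9
Ω = [Ca²⁺][CO3²⁻]/Ksp = (0.369×10^-3)(1.015×10^-5) / 4.074×10^-9 = 0.919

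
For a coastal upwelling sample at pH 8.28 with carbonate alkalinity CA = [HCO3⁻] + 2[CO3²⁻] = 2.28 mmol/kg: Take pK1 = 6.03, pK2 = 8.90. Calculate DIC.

CA = [HCO3⁻] + 2[CO3²⁻] = (α₁ + 2α₂)·DIC
At pH 8.28: [H⁺]/K1 = 10^-2.25 = 0.0056234, K2/[H⁺] = 10^-0.62 = 0.23988
α₁ = 1/(1 + 0.0056234 + 0.23988) = 1/1.2455 = 0.8029; α₂ = α₁·K2/[H⁺] = 0.1926
α₁ + 2α₂ = 1.1881
DIC = CA / (α₁ + 2α₂) = 2.28 / 1.1881 = 1.92 mmol/kg

DIC = 1.92 mmol/kg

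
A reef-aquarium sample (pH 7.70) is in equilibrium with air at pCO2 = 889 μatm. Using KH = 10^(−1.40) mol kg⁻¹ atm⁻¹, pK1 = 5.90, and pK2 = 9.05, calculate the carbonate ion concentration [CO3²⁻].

[CO3²⁻] = 0.0997 mmol/kg

[CO2*] = KH · pCO2 = 10^(−1.40) × 889×10^-6 = 3.539×10^-5 mol/kg
α₀ = 1/(1 + K1/[H⁺] + K1K2/[H⁺]²) = 1/(1 + 10^+1.80 + 10^+0.45) = 0.01494
DIC = [CO2*]/α₀ = 3.539×10^-5 / 0.01494 = 2.368 mmol/kg
[CO3²⁻] = α₂·DIC; α₂ = 0.04212, so [CO3²⁻] = 0.04212 × 2.368 = 0.0997 mmol/kg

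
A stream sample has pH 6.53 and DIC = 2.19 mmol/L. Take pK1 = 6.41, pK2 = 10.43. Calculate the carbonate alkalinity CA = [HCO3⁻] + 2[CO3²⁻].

CA = 1.25 mmol/L

CA = [HCO3⁻] + 2[CO3²⁻] = (α₁ + 2α₂)·DIC
At pH 6.53: [H⁺]/K1 = 10^-0.12 = 0.75858, K2/[H⁺] = 10^-3.90 = 0.00012589
α₁ = 1/(1 + 0.75858 + 0.00012589) = 1/1.7587 = 0.5686; α₂ = α₁·K2/[H⁺] = 7.158×10^-5
α₁ + 2α₂ = 0.5687
CA = 0.5687 × 2.19 = 1.25 mmol/L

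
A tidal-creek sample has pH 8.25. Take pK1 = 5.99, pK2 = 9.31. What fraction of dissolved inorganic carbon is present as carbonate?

α₂ = 0.0797

α₂ = 1 / (1 + [H⁺]/K2 + [H⁺]²/(K1K2)) = 1 / (1 + 10^+1.06 + 10^-1.20)
   = 1 / (1 + 11.482 + 0.063096) = 1/12.545 = 0.07972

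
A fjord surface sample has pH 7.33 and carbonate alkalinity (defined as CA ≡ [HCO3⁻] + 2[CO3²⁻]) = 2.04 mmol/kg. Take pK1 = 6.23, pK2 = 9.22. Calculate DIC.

CA = [HCO3⁻] + 2[CO3²⁻] = (α₁ + 2α₂)·DIC
At pH 7.33: [H⁺]/K1 = 10^-1.10 = 0.079433, K2/[H⁺] = 10^-1.89 = 0.012882
α₁ = 1/(1 + 0.079433 + 0.012882) = 1/1.0923 = 0.9155; α₂ = α₁·K2/[H⁺] = 0.01179
α₁ + 2α₂ = 0.9391
DIC = CA / (α₁ + 2α₂) = 2.04 / 0.9391 = 2.17 mmol/kg

DIC = 2.17 mmol/kg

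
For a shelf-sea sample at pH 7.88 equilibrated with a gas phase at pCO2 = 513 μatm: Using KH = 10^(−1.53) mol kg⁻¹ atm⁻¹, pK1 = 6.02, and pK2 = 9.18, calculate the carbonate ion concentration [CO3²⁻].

[CO2*] = KH · pCO2 = 10^(−1.53) × 513×10^-6 = 1.514×10^-5 mol/kg
α₀ = 1/(1 + K1/[H⁺] + K1K2/[H⁺]²) = 1/(1 + 10^+1.86 + 10^+0.56) = 0.01297
DIC = [CO2*]/α₀ = 1.514×10^-5 / 0.01297 = 1.167 mmol/kg
[CO3²⁻] = α₂·DIC; α₂ = 0.04711, so [CO3²⁻] = 0.04711 × 1.167 = 0.0550 mmol/kg

[CO3²⁻] = 0.0550 mmol/kg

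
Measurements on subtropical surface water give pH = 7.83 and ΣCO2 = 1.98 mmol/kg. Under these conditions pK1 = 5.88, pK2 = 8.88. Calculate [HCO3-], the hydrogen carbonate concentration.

[HCO3⁻] = 1.80 mmol/kg

α₁ = 1 / (1 + [H⁺]/K1 + K2/[H⁺]) = 1 / (1 + 10^-1.95 + 10^-1.05)
   = 1 / (1 + 0.011220 + 0.089125) = 1/1.1003 = 0.9088
[HCO3⁻] = α₁ × DIC = 0.9088 × 1.98 = 1.80 mmol/kg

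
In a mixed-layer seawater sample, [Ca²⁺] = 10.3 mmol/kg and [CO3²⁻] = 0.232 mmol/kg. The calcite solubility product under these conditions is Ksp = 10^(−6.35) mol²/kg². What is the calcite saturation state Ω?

Ω = 5.35

Ksp = 10^(−6.35) = 4.467×10^-7
Ω = [Ca²⁺][CO3²⁻]/Ksp = (10.3×10^-3)(0.232×10^-3) / 4.467×10^-7 = 5.35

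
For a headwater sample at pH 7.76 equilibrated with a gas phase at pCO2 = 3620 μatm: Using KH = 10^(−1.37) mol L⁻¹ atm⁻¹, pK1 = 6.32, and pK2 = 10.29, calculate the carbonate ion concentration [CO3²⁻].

[CO2*] = KH · pCO2 = 10^(−1.37) × 3620×10^-6 = 1.544×10^-4 mol/L
α₀ = 1/(1 + K1/[H⁺] + K1K2/[H⁺]²) = 1/(1 + 10^+1.44 + 10^-1.09) = 0.03494
DIC = [CO2*]/α₀ = 1.544×10^-4 / 0.03494 = 4.420 mmol/L
[CO3²⁻] = α₂·DIC; α₂ = 0.002840, so [CO3²⁻] = 0.002840 × 4.420 = 0.0126 mmol/L = 12.6 μmol/L

[CO3²⁻] = 12.6 μmol/L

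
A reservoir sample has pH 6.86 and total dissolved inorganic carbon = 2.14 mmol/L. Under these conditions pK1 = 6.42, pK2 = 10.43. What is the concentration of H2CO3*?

[CO2*] = 0.570 mmol/L

α₀ = 1 / (1 + K1/[H⁺] + K1K2/[H⁺]²) = 1 / (1 + 10^+0.44 + 10^-3.13)
   = 1 / (1 + 2.7542 + 0.00074131) = 1/3.7550 = 0.2663
[CO2*] = α₀ × DIC = 0.2663 × 2.14 = 0.570 mmol/L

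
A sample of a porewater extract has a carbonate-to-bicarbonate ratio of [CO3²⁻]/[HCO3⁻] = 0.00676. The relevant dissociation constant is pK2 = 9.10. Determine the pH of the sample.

pH = 6.93

From K2 = [H⁺][CO3²⁻]/[HCO3⁻]:  pH = pK2 + log₁₀([CO3²⁻]/[HCO3⁻])
log₁₀(0.00676) = -2.170
pH = 9.10 + (-2.170) = 6.93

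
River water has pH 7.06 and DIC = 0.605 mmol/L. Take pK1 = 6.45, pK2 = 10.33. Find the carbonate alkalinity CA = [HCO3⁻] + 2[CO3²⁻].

CA = [HCO3⁻] + 2[CO3²⁻] = (α₁ + 2α₂)·DIC
At pH 7.06: [H⁺]/K1 = 10^-0.61 = 0.24547, K2/[H⁺] = 10^-3.27 = 0.00053703
α₁ = 1/(1 + 0.24547 + 0.00053703) = 1/1.2460 = 0.8026; α₂ = α₁·K2/[H⁺] = 0.0004310
α₁ + 2α₂ = 0.8034
CA = 0.8034 × 0.605 = 0.486 mmol/L

CA = 0.486 mmol/L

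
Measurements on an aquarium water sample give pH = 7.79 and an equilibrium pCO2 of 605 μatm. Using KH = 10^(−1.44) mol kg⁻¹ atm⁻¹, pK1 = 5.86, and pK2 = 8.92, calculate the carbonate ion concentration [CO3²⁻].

[CO2*] = KH · pCO2 = 10^(−1.44) × 605×10^-6 = 2.197×10^-5 mol/kg
α₀ = 1/(1 + K1/[H⁺] + K1K2/[H⁺]²) = 1/(1 + 10^+1.93 + 10^+0.80) = 0.01082
DIC = [CO2*]/α₀ = 2.197×10^-5 / 0.01082 = 2.030 mmol/kg
[CO3²⁻] = α₂·DIC; α₂ = 0.06827, so [CO3²⁻] = 0.06827 × 2.030 = 0.139 mmol/kg

[CO3²⁻] = 0.139 mmol/kg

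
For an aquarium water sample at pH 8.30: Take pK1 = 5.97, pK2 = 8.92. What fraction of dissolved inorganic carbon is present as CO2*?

α₀ = 1 / (1 + K1/[H⁺] + K1K2/[H⁺]²) = 1 / (1 + 10^+2.33 + 10^+1.71)
   = 1 / (1 + 213.80 + 51.286) = 1/266.08 = 0.003758

α₀ = 0.00376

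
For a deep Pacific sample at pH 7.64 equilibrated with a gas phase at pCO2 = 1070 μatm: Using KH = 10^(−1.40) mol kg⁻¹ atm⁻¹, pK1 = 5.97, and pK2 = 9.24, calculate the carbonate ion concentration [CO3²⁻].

[CO2*] = KH · pCO2 = 10^(−1.40) × 1070×10^-6 = 4.260×10^-5 mol/kg
α₀ = 1/(1 + K1/[H⁺] + K1K2/[H⁺]²) = 1/(1 + 10^+1.67 + 10^+0.07) = 0.02043
DIC = [CO2*]/α₀ = 4.260×10^-5 / 0.02043 = 2.085 mmol/kg
[CO3²⁻] = α₂·DIC; α₂ = 0.02400, so [CO3²⁻] = 0.02400 × 2.085 = 0.0500 mmol/kg

[CO3²⁻] = 0.0500 mmol/kg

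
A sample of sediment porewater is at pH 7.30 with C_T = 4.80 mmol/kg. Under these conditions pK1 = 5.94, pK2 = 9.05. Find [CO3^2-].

[CO3²⁻] = 0.0804 mmol/kg

α₂ = 1 / (1 + [H⁺]/K2 + [H⁺]²/(K1K2)) = 1 / (1 + 10^+1.75 + 10^+0.39)
   = 1 / (1 + 56.234 + 2.4547) = 1/59.689 = 0.01675
[CO3²⁻] = α₂ × DIC = 0.01675 × 4.80 = 0.0804 mmol/kg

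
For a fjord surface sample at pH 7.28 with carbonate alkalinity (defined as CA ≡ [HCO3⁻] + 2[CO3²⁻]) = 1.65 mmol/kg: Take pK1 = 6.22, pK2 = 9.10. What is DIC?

CA = [HCO3⁻] + 2[CO3²⁻] = (α₁ + 2α₂)·DIC
At pH 7.28: [H⁺]/K1 = 10^-1.06 = 0.087096, K2/[H⁺] = 10^-1.82 = 0.015136
α₁ = 1/(1 + 0.087096 + 0.015136) = 1/1.1022 = 0.9073; α₂ = α₁·K2/[H⁺] = 0.01373
α₁ + 2α₂ = 0.9347
DIC = CA / (α₁ + 2α₂) = 1.65 / 0.9347 = 1.77 mmol/kg

DIC = 1.77 mmol/kg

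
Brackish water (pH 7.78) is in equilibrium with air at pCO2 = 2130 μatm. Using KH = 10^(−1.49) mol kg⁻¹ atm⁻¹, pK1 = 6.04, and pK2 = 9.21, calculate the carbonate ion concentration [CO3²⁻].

[CO3²⁻] = 0.141 mmol/kg

[CO2*] = KH · pCO2 = 10^(−1.49) × 2130×10^-6 = 6.893×10^-5 mol/kg
α₀ = 1/(1 + K1/[H⁺] + K1K2/[H⁺]²) = 1/(1 + 10^+1.74 + 10^+0.31) = 0.01724
DIC = [CO2*]/α₀ = 6.893×10^-5 / 0.01724 = 3.997 mmol/kg
[CO3²⁻] = α₂·DIC; α₂ = 0.03520, so [CO3²⁻] = 0.03520 × 3.997 = 0.141 mmol/kg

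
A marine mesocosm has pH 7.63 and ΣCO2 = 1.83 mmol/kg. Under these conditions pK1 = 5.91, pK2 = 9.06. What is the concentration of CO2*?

α₀ = 1 / (1 + K1/[H⁺] + K1K2/[H⁺]²) = 1 / (1 + 10^+1.72 + 10^+0.29)
   = 1 / (1 + 52.481 + 1.9498) = 1/55.431 = 0.01804
[CO2*] = α₀ × DIC = 0.01804 × 1.83 = 0.0330 mmol/kg

[CO2*] = 0.0330 mmol/kg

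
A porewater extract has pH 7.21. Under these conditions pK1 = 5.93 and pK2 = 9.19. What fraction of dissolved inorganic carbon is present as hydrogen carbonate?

α₁ = 0.941

α₁ = 1 / (1 + [H⁺]/K1 + K2/[H⁺]) = 1 / (1 + 10^-1.28 + 10^-1.98)
   = 1 / (1 + 0.052481 + 0.010471) = 1/1.0630 = 0.9408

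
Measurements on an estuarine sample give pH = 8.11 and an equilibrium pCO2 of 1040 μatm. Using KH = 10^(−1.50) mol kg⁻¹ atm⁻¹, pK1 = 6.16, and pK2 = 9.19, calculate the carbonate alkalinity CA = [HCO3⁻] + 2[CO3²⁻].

CA = 3.42 mmol/kg

[CO2*] = KH · pCO2 = 10^(−1.50) × 1040×10^-6 = 3.289×10^-5 mol/kg
α₀ = 1/(1 + K1/[H⁺] + K1K2/[H⁺]²) = 1/(1 + 10^+1.95 + 10^+0.87) = 0.01025
DIC = [CO2*]/α₀ = 3.289×10^-5 / 0.01025 = 3.208 mmol/kg
CA = (α₁ + 2α₂)·DIC = (0.9137 + 2×0.07600) × 3.208 = 3.42 mmol/kg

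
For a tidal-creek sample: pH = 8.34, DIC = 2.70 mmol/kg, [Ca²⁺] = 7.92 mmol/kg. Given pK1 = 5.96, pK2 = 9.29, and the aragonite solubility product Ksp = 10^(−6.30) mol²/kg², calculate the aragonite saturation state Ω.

Ω = 4.29

α₂ = 1 / (1 + [H⁺]/K2 + [H⁺]²/(K1K2)) = 1 / (1 + 10^+0.95 + 10^-1.43)
   = 1 / (1 + 8.9125 + 0.037154) = 1/9.9497 = 0.1005
[CO3²⁻] = α₂ × DIC = 0.1005 × 2.70 = 0.2714 mmol/kg
Ksp = 10^(−6.30) = 5.012×10^-7
Ω = [Ca²⁺][CO3²⁻]/Ksp = (7.92×10^-3)(2.714×10^-4) / 5.012×10^-7 = 4.29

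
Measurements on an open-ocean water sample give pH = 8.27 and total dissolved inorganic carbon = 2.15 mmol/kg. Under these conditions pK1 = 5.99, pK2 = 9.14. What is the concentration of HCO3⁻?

[HCO3⁻] = 1.89 mmol/kg

α₁ = 1 / (1 + [H⁺]/K1 + K2/[H⁺]) = 1 / (1 + 10^-2.28 + 10^-0.87)
   = 1 / (1 + 0.0052481 + 0.13490) = 1/1.1401 = 0.8771
[HCO3⁻] = α₁ × DIC = 0.8771 × 2.15 = 1.89 mmol/kg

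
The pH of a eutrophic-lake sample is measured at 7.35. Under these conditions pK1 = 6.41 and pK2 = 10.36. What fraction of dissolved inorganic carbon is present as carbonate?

α₂ = 0.000876

α₂ = 1 / (1 + [H⁺]/K2 + [H⁺]²/(K1K2)) = 1 / (1 + 10^+3.01 + 10^+2.07)
   = 1 / (1 + 1023.3 + 117.49) = 1/1141.8 = 0.0008758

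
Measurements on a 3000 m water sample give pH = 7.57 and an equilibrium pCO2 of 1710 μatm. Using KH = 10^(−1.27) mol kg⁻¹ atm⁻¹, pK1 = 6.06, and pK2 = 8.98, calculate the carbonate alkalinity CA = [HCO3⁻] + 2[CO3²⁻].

CA = 3.20 mmol/kg

[CO2*] = KH · pCO2 = 10^(−1.27) × 1710×10^-6 = 9.183×10^-5 mol/kg
α₀ = 1/(1 + K1/[H⁺] + K1K2/[H⁺]²) = 1/(1 + 10^+1.51 + 10^+0.10) = 0.02889
DIC = [CO2*]/α₀ = 9.183×10^-5 / 0.02889 = 3.179 mmol/kg
CA = (α₁ + 2α₂)·DIC = (0.9347 + 2×0.03637) × 3.179 = 3.20 mmol/kg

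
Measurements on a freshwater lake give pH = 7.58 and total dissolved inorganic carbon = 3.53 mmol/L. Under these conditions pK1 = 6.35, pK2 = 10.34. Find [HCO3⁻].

α₁ = 1 / (1 + [H⁺]/K1 + K2/[H⁺]) = 1 / (1 + 10^-1.23 + 10^-2.76)
   = 1 / (1 + 0.058884 + 0.0017378) = 1/1.0606 = 0.9428
[HCO3⁻] = α₁ × DIC = 0.9428 × 3.53 = 3.33 mmol/L

[HCO3⁻] = 3.33 mmol/L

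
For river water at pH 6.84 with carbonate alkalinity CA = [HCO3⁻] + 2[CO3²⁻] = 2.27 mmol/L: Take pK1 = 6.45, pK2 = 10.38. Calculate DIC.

DIC = 3.19 mmol/L

CA = [HCO3⁻] + 2[CO3²⁻] = (α₁ + 2α₂)·DIC
At pH 6.84: [H⁺]/K1 = 10^-0.39 = 0.40738, K2/[H⁺] = 10^-3.54 = 0.00028840
α₁ = 1/(1 + 0.40738 + 0.00028840) = 1/1.4077 = 0.7104; α₂ = α₁·K2/[H⁺] = 0.0002049
α₁ + 2α₂ = 0.7108
DIC = CA / (α₁ + 2α₂) = 2.27 / 0.7108 = 3.19 mmol/L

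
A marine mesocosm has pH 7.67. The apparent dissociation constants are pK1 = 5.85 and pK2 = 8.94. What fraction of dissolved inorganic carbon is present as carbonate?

α₂ = 1 / (1 + [H⁺]/K2 + [H⁺]²/(K1K2)) = 1 / (1 + 10^+1.27 + 10^-0.55)
   = 1 / (1 + 18.621 + 0.28184) = 1/19.903 = 0.05024

α₂ = 0.0502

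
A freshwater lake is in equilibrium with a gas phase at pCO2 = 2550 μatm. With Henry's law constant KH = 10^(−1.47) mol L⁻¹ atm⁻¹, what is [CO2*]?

KH = 10^(−1.47) = 3.388×10^-2 mol L⁻¹ atm⁻¹
[CO2*] = KH · pCO2 = 3.388×10^-2 × 2550×10^-6 atm = 8.64×10^-5 mol/L

[CO2*] = 86.4 μmol/L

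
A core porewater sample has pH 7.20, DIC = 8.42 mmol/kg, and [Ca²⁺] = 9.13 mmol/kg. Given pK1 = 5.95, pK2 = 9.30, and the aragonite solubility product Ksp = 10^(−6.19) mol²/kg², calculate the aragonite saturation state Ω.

α₂ = 1 / (1 + [H⁺]/K2 + [H⁺]²/(K1K2)) = 1 / (1 + 10^+2.10 + 10^+0.85)
   = 1 / (1 + 125.89 + 7.0795) = 1/133.97 = 0.007464
[CO3²⁻] = α₂ × DIC = 0.007464 × 8.42 = 0.06285 mmol/kg
Ksp = 10^(−6.19) = 6.457×10^-7
Ω = [Ca²⁺][CO3²⁻]/Ksp = (9.13×10^-3)(6.285×10^-5) / 6.457×10^-7 = 0.889

Ω = 0.889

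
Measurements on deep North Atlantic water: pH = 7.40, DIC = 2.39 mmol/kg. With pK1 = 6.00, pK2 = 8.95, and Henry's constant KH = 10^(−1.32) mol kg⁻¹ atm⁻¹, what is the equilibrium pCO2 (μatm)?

pCO2 = 1860 μatm

α₀ = 1 / (1 + K1/[H⁺] + K1K2/[H⁺]²) = 1 / (1 + 10^+1.40 + 10^-0.15)
   = 1 / (1 + 25.119 + 0.70795) = 1/26.827 = 0.03728
[CO2*] = α₀ × DIC = 0.03728 × 2.39 = 0.08909 mmol/kg
pCO2 = [CO2*]/KH = 8.909×10^-5 / 4.786×10^-2 = 1860 μatm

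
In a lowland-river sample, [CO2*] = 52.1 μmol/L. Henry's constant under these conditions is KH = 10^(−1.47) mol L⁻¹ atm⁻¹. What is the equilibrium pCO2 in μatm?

KH = 10^(−1.47) = 3.388×10^-2 mol L⁻¹ atm⁻¹
pCO2 = [CO2*]/KH = 52.1×10^-6 / 3.388×10^-2 = 1.54×10^-3 atm = 1540 μatm

pCO2 = 1540 μatm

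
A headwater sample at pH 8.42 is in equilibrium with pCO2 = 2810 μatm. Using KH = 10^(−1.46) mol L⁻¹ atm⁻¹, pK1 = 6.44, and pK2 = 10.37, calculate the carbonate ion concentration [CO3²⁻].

[CO2*] = KH · pCO2 = 10^(−1.46) × 2810×10^-6 = 9.743×10^-5 mol/L
α₀ = 1/(1 + K1/[H⁺] + K1K2/[H⁺]²) = 1/(1 + 10^+1.98 + 10^+0.03) = 0.01025
DIC = [CO2*]/α₀ = 9.743×10^-5 / 0.01025 = 9.507 mmol/L
[CO3²⁻] = α₂·DIC; α₂ = 0.01098, so [CO3²⁻] = 0.01098 × 9.507 = 0.104 mmol/L

[CO3²⁻] = 0.104 mmol/L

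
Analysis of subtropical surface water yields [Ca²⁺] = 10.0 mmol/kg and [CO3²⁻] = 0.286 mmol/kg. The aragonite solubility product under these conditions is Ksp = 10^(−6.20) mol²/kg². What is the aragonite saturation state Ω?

Ksp = 10^(−6.20) = 6.310×10^-7
Ω = [Ca²⁺][CO3²⁻]/Ksp = (10.0×10^-3)(0.286×10^-3) / 6.310×10^-7 = 4.53

Ω = 4.53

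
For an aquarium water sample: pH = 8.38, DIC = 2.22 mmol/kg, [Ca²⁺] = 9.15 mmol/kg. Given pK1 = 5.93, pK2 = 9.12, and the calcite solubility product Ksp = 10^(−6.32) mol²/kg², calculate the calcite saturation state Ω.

α₂ = 1 / (1 + [H⁺]/K2 + [H⁺]²/(K1K2)) = 1 / (1 + 10^+0.74 + 10^-1.71)
   = 1 / (1 + 5.4954 + 0.019498) = 1/6.5149 = 0.1535
[CO3²⁻] = α₂ × DIC = 0.1535 × 2.22 = 0.3408 mmol/kg
Ksp = 10^(−6.32) = 4.786×10^-7
Ω = [Ca²⁺][CO3²⁻]/Ksp = (9.15×10^-3)(3.408×10^-4) / 4.786×10^-7 = 6.51

Ω = 6.51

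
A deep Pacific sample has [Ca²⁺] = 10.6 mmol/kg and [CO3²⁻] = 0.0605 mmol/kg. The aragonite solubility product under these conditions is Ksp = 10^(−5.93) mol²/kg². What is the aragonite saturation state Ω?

Ksp = 10^(−5.93) = 1.175×10^-6
Ω = [Ca²⁺][CO3²⁻]/Ksp = (10.6×10^-3)(0.0605×10^-3) / 1.175×10^-6 = 0.546

Ω = 0.546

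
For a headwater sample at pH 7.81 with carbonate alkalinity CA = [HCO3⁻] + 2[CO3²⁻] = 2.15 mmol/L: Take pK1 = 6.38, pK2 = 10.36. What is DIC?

CA = [HCO3⁻] + 2[CO3²⁻] = (α₁ + 2α₂)·DIC
At pH 7.81: [H⁺]/K1 = 10^-1.43 = 0.037154, K2/[H⁺] = 10^-2.55 = 0.0028184
α₁ = 1/(1 + 0.037154 + 0.0028184) = 1/1.0400 = 0.9616; α₂ = α₁·K2/[H⁺] = 0.002710
α₁ + 2α₂ = 0.9670
DIC = CA / (α₁ + 2α₂) = 2.15 / 0.9670 = 2.22 mmol/L

DIC = 2.22 mmol/L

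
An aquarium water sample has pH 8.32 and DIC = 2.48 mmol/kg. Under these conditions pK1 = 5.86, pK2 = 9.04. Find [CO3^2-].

α₂ = 1 / (1 + [H⁺]/K2 + [H⁺]²/(K1K2)) = 1 / (1 + 10^+0.72 + 10^-1.74)
   = 1 / (1 + 5.2481 + 0.018197) = 1/6.2663 = 0.1596
[CO3²⁻] = α₂ × DIC = 0.1596 × 2.48 = 0.396 mmol/kg

[CO3²⁻] = 0.396 mmol/kg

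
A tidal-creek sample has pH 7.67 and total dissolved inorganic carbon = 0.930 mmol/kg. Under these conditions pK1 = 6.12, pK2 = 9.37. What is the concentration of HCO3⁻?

[HCO3⁻] = 0.887 mmol/kg

α₁ = 1 / (1 + [H⁺]/K1 + K2/[H⁺]) = 1 / (1 + 10^-1.55 + 10^-1.70)
   = 1 / (1 + 0.028184 + 0.019953) = 1/1.0481 = 0.9541
[HCO3⁻] = α₁ × DIC = 0.9541 × 0.930 = 0.887 mmol/kg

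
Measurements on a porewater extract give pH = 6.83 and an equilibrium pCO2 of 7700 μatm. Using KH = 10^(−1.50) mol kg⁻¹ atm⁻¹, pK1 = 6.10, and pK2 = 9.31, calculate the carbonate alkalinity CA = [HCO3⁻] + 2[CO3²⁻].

CA = 1.32 mmol/kg

[CO2*] = KH · pCO2 = 10^(−1.50) × 7700×10^-6 = 2.435×10^-4 mol/kg
α₀ = 1/(1 + K1/[H⁺] + K1K2/[H⁺]²) = 1/(1 + 10^+0.73 + 10^-1.75) = 0.1565
DIC = [CO2*]/α₀ = 2.435×10^-4 / 0.1565 = 1.555 mmol/kg
CA = (α₁ + 2α₂)·DIC = (0.8407 + 2×0.002784) × 1.555 = 1.32 mmol/kg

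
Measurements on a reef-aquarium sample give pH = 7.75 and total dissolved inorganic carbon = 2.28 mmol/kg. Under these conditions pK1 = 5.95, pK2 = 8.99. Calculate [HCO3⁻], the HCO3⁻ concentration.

α₁ = 1 / (1 + [H⁺]/K1 + K2/[H⁺]) = 1 / (1 + 10^-1.80 + 10^-1.24)
   = 1 / (1 + 0.015849 + 0.057544) = 1/1.0734 = 0.9316
[HCO3⁻] = α₁ × DIC = 0.9316 × 2.28 = 2.12 mmol/kg

[HCO3⁻] = 2.12 mmol/kg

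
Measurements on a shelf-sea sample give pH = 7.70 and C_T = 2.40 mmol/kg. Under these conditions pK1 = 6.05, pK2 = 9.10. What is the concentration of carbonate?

α₂ = 1 / (1 + [H⁺]/K2 + [H⁺]²/(K1K2)) = 1 / (1 + 10^+1.40 + 10^-0.25)
   = 1 / (1 + 25.119 + 0.56234) = 1/26.681 = 0.03748
[CO3²⁻] = α₂ × DIC = 0.03748 × 2.40 = 0.0900 mmol/kg

[CO3²⁻] = 0.0900 mmol/kg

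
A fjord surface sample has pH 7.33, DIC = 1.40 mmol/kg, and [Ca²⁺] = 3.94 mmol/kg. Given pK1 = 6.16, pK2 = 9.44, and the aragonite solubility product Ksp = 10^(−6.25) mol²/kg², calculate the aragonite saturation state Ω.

Ω = 0.0708

α₂ = 1 / (1 + [H⁺]/K2 + [H⁺]²/(K1K2)) = 1 / (1 + 10^+2.11 + 10^+0.94)
   = 1 / (1 + 128.82 + 8.7096) = 1/138.53 = 0.007218
[CO3²⁻] = α₂ × DIC = 0.007218 × 1.40 = 0.01011 mmol/kg = 10.11 μmol/kg
Ksp = 10^(−6.25) = 5.623×10^-7
Ω = [Ca²⁺][CO3²⁻]/Ksp = (3.94×10^-3)(1.011×10^-5) / 5.623×10^-7 = 0.0708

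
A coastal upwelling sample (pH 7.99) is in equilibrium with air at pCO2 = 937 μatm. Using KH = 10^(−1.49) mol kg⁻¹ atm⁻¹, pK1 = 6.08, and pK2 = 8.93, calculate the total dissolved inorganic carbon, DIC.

[CO2*] = KH · pCO2 = 10^(−1.49) × 937×10^-6 = 3.032×10^-5 mol/kg
α₀ = 1/(1 + K1/[H⁺] + K1K2/[H⁺]²) = 1/(1 + 10^+1.91 + 10^+0.97) = 0.01092
DIC = [CO2*]/α₀ = 3.032×10^-5 / 0.01092 = 2.78 mmol/kg

DIC = 2.78 mmol/kg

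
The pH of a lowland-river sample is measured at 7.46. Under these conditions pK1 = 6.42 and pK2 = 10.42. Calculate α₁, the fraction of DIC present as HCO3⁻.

α₁ = 0.916

α₁ = 1 / (1 + [H⁺]/K1 + K2/[H⁺]) = 1 / (1 + 10^-1.04 + 10^-2.96)
   = 1 / (1 + 0.091201 + 0.0010965) = 1/1.0923 = 0.9155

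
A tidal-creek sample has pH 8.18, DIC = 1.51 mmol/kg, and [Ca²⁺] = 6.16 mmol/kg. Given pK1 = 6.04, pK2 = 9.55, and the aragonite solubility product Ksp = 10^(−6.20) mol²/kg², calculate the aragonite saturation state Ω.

α₂ = 1 / (1 + [H⁺]/K2 + [H⁺]²/(K1K2)) = 1 / (1 + 10^+1.37 + 10^-0.77)
   = 1 / (1 + 23.442 + 0.16982) = 1/24.612 = 0.04063
[CO3²⁻] = α₂ × DIC = 0.04063 × 1.51 = 0.06135 mmol/kg
Ksp = 10^(−6.20) = 6.310×10^-7
Ω = [Ca²⁺][CO3²⁻]/Ksp = (6.16×10^-3)(6.135×10^-5) / 6.310×10^-7 = 0.599

Ω = 0.599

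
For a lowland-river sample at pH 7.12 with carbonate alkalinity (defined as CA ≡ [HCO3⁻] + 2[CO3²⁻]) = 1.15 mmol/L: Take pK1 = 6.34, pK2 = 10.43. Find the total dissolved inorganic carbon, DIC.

CA = [HCO3⁻] + 2[CO3²⁻] = (α₁ + 2α₂)·DIC
At pH 7.12: [H⁺]/K1 = 10^-0.78 = 0.16596, K2/[H⁺] = 10^-3.31 = 0.00048978
α₁ = 1/(1 + 0.16596 + 0.00048978) = 1/1.1664 = 0.8573; α₂ = α₁·K2/[H⁺] = 0.0004199
α₁ + 2α₂ = 0.8581
DIC = CA / (α₁ + 2α₂) = 1.15 / 0.8581 = 1.34 mmol/L

DIC = 1.34 mmol/L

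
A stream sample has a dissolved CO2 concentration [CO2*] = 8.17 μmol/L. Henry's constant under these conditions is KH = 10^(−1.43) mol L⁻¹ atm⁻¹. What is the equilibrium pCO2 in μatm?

pCO2 = 220 μatm

KH = 10^(−1.43) = 3.715×10^-2 mol L⁻¹ atm⁻¹
pCO2 = [CO2*]/KH = 8.17×10^-6 / 3.715×10^-2 = 2.20×10^-4 atm = 220 μatm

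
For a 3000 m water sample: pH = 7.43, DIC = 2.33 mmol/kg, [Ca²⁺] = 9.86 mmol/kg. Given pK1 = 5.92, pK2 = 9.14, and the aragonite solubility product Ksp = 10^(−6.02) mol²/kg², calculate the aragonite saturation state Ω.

Ω = 0.447

α₂ = 1 / (1 + [H⁺]/K2 + [H⁺]²/(K1K2)) = 1 / (1 + 10^+1.71 + 10^+0.20)
   = 1 / (1 + 51.286 + 1.5849) = 1/53.871 = 0.01856
[CO3²⁻] = α₂ × DIC = 0.01856 × 2.33 = 0.04325 mmol/kg
Ksp = 10^(−6.02) = 9.550×10^-7
Ω = [Ca²⁺][CO3²⁻]/Ksp = (9.86×10^-3)(4.325×10^-5) / 9.550×10^-7 = 0.447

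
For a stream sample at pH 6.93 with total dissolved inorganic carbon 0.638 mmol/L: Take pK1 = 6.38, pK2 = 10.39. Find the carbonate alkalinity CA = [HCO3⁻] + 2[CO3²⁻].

CA = [HCO3⁻] + 2[CO3²⁻] = (α₁ + 2α₂)·DIC
At pH 6.93: [H⁺]/K1 = 10^-0.55 = 0.28184, K2/[H⁺] = 10^-3.46 = 0.00034674
α₁ = 1/(1 + 0.28184 + 0.00034674) = 1/1.2822 = 0.7799; α₂ = α₁·K2/[H⁺] = 0.0002704
α₁ + 2α₂ = 0.7805
CA = 0.7805 × 0.638 = 0.498 mmol/L

CA = 0.498 mmol/L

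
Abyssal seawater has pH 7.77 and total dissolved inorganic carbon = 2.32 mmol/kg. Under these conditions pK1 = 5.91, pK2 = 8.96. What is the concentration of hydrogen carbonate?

[HCO3⁻] = 2.15 mmol/kg

α₁ = 1 / (1 + [H⁺]/K1 + K2/[H⁺]) = 1 / (1 + 10^-1.86 + 10^-1.19)
   = 1 / (1 + 0.013804 + 0.064565) = 1/1.0784 = 0.9273
[HCO3⁻] = α₁ × DIC = 0.9273 × 2.32 = 2.15 mmol/kg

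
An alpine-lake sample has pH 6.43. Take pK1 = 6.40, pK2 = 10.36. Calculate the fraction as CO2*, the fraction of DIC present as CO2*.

α₀ = 0.483

α₀ = 1 / (1 + K1/[H⁺] + K1K2/[H⁺]²) = 1 / (1 + 10^+0.03 + 10^-3.90)
   = 1 / (1 + 1.0715 + 0.00012589) = 1/2.0716 = 0.4827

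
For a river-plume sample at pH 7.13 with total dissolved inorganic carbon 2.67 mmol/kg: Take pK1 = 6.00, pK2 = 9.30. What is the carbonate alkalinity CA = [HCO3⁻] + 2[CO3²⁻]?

CA = [HCO3⁻] + 2[CO3²⁻] = (α₁ + 2α₂)·DIC
At pH 7.13: [H⁺]/K1 = 10^-1.13 = 0.074131, K2/[H⁺] = 10^-2.17 = 0.0067608
α₁ = 1/(1 + 0.074131 + 0.0067608) = 1/1.0809 = 0.9252; α₂ = α₁·K2/[H⁺] = 0.006255
α₁ + 2α₂ = 0.9377
CA = 0.9377 × 2.67 = 2.50 mmol/kg

CA = 2.50 mmol/kg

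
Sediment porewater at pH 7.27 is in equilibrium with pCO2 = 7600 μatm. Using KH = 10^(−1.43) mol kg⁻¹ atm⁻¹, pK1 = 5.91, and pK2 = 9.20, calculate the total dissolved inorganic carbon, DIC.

DIC = 6.83 mmol/kg

[CO2*] = KH · pCO2 = 10^(−1.43) × 7600×10^-6 = 2.824×10^-4 mol/kg
α₀ = 1/(1 + K1/[H⁺] + K1K2/[H⁺]²) = 1/(1 + 10^+1.36 + 10^-0.57) = 0.04136
DIC = [CO2*]/α₀ = 2.824×10^-4 / 0.04136 = 6.83 mmol/kg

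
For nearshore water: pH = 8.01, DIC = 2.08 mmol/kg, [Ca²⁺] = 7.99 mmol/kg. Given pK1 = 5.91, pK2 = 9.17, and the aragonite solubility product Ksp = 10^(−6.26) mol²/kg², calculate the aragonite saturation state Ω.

α₂ = 1 / (1 + [H⁺]/K2 + [H⁺]²/(K1K2)) = 1 / (1 + 10^+1.16 + 10^-0.94)
   = 1 / (1 + 14.454 + 0.11482) = 1/15.569 = 0.06423
[CO3²⁻] = α₂ × DIC = 0.06423 × 2.08 = 0.1336 mmol/kg
Ksp = 10^(−6.26) = 5.495×10^-7
Ω = [Ca²⁺][CO3²⁻]/Ksp = (7.99×10^-3)(1.336×10^-4) / 5.495×10^-7 = 1.94

Ω = 1.94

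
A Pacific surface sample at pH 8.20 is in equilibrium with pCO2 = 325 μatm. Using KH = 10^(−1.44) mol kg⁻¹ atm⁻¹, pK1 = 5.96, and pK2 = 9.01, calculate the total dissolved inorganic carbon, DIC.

[CO2*] = KH · pCO2 = 10^(−1.44) × 325×10^-6 = 1.180×10^-5 mol/kg
α₀ = 1/(1 + K1/[H⁺] + K1K2/[H⁺]²) = 1/(1 + 10^+2.24 + 10^+1.43) = 0.004958
DIC = [CO2*]/α₀ = 1.180×10^-5 / 0.004958 = 2.38 mmol/kg

DIC = 2.38 mmol/kg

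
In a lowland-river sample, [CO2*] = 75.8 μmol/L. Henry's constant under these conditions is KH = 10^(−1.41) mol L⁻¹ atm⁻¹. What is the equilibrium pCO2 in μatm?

KH = 10^(−1.41) = 3.890×10^-2 mol L⁻¹ atm⁻¹
pCO2 = [CO2*]/KH = 75.8×10^-6 / 3.890×10^-2 = 1.95×10^-3 atm = 1950 μatm

pCO2 = 1950 μatm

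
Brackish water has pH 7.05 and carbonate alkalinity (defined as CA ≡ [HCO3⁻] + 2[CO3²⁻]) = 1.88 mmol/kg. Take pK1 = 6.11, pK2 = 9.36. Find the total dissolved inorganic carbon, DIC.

DIC = 2.08 mmol/kg

CA = [HCO3⁻] + 2[CO3²⁻] = (α₁ + 2α₂)·DIC
At pH 7.05: [H⁺]/K1 = 10^-0.94 = 0.11482, K2/[H⁺] = 10^-2.31 = 0.0048978
α₁ = 1/(1 + 0.11482 + 0.0048978) = 1/1.1197 = 0.8931; α₂ = α₁·K2/[H⁺] = 0.004374
α₁ + 2α₂ = 0.9018
DIC = CA / (α₁ + 2α₂) = 1.88 / 0.9018 = 2.08 mmol/kg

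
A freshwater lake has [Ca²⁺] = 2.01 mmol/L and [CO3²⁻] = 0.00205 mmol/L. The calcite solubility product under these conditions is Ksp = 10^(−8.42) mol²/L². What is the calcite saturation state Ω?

Ω = 1.08

Ksp = 10^(−8.42) = 3.802×10^-9
Ω = [Ca²⁺][CO3²⁻]/Ksp = (2.01×10^-3)(0.00205×10^-3) / 3.802×10^-9 = 1.08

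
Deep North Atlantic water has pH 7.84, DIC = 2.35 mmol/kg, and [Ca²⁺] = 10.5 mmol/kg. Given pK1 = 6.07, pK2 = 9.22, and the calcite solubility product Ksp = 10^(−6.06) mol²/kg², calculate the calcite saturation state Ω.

α₂ = 1 / (1 + [H⁺]/K2 + [H⁺]²/(K1K2)) = 1 / (1 + 10^+1.38 + 10^-0.39)
   = 1 / (1 + 23.988 + 0.40738) = 1/25.396 = 0.03938
[CO3²⁻] = α₂ × DIC = 0.03938 × 2.35 = 0.09254 mmol/kg
Ksp = 10^(−6.06) = 8.710×10^-7
Ω = [Ca²⁺][CO3²⁻]/Ksp = (10.5×10^-3)(9.254×10^-5) / 8.710×10^-7 = 1.12

Ω = 1.12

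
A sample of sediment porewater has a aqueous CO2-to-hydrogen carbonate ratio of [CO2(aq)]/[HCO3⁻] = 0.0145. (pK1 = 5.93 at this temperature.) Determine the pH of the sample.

pH = 7.77

From K1 = [H⁺][HCO3⁻]/[CO2(aq)]:  pH = pK1 − log₁₀([CO2(aq)]/[HCO3⁻])
log₁₀(0.0145) = -1.839
pH = 5.93 − (-1.839) = 7.77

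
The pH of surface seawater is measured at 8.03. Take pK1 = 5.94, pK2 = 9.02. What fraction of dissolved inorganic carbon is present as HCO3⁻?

α₁ = 1 / (1 + [H⁺]/K1 + K2/[H⁺]) = 1 / (1 + 10^-2.09 + 10^-0.99)
   = 1 / (1 + 0.0081283 + 0.10233) = 1/1.1105 = 0.9005

α₁ = 0.901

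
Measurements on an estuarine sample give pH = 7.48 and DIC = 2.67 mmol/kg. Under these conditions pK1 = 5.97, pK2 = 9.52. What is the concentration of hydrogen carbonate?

α₁ = 1 / (1 + [H⁺]/K1 + K2/[H⁺]) = 1 / (1 + 10^-1.51 + 10^-2.04)
   = 1 / (1 + 0.030903 + 0.0091201) = 1/1.0400 = 0.9615
[HCO3⁻] = α₁ × DIC = 0.9615 × 2.67 = 2.57 mmol/kg

[HCO3⁻] = 2.57 mmol/kg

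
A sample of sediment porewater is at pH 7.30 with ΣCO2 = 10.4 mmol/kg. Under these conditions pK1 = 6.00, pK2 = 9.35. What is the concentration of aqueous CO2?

[CO2*] = 0.492 mmol/kg

α₀ = 1 / (1 + K1/[H⁺] + K1K2/[H⁺]²) = 1 / (1 + 10^+1.30 + 10^-0.75)
   = 1 / (1 + 19.953 + 0.17783) = 1/21.130 = 0.04733
[CO2*] = α₀ × DIC = 0.04733 × 10.4 = 0.492 mmol/kg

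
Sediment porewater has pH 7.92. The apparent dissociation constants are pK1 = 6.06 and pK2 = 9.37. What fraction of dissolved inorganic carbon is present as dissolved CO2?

α₀ = 1 / (1 + K1/[H⁺] + K1K2/[H⁺]²) = 1 / (1 + 10^+1.86 + 10^+0.41)
   = 1 / (1 + 72.444 + 2.5704) = 1/76.014 = 0.01316

α₀ = 0.0132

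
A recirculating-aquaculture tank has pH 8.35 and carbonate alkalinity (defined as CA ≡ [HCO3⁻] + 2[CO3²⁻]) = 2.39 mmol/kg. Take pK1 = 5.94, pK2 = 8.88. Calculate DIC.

CA = [HCO3⁻] + 2[CO3²⁻] = (α₁ + 2α₂)·DIC
At pH 8.35: [H⁺]/K1 = 10^-2.41 = 0.0038905, K2/[H⁺] = 10^-0.53 = 0.29512
α₁ = 1/(1 + 0.0038905 + 0.29512) = 1/1.2990 = 0.7698; α₂ = α₁·K2/[H⁺] = 0.2272
α₁ + 2α₂ = 1.2242
DIC = CA / (α₁ + 2α₂) = 2.39 / 1.2242 = 1.95 mmol/kg

DIC = 1.95 mmol/kg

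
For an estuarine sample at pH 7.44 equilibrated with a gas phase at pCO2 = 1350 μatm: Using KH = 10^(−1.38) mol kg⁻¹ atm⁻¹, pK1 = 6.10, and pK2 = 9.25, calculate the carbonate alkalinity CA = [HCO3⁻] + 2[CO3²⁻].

[CO2*] = KH · pCO2 = 10^(−1.38) × 1350×10^-6 = 5.628×10^-5 mol/kg
α₀ = 1/(1 + K1/[H⁺] + K1K2/[H⁺]²) = 1/(1 + 10^+1.34 + 10^-0.47) = 0.04307
DIC = [CO2*]/α₀ = 5.628×10^-5 / 0.04307 = 1.307 mmol/kg
CA = (α₁ + 2α₂)·DIC = (0.9423 + 2×0.01459) × 1.307 = 1.27 mmol/kg

CA = 1.27 mmol/kg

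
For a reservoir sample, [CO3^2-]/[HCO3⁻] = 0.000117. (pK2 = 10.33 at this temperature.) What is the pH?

pH = 6.40

From K2 = [H⁺][CO3^2-]/[HCO3⁻]:  pH = pK2 + log₁₀([CO3^2-]/[HCO3⁻])
log₁₀(0.000117) = -3.932
pH = 10.33 + (-3.932) = 6.40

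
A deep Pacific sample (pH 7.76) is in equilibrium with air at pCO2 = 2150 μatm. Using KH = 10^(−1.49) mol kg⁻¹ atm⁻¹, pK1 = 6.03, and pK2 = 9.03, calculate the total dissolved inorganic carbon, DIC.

[CO2*] = KH · pCO2 = 10^(−1.49) × 2150×10^-6 = 6.957×10^-5 mol/kg
α₀ = 1/(1 + K1/[H⁺] + K1K2/[H⁺]²) = 1/(1 + 10^+1.73 + 10^+0.46) = 0.01736
DIC = [CO2*]/α₀ = 6.957×10^-5 / 0.01736 = 4.01 mmol/kg

DIC = 4.01 mmol/kg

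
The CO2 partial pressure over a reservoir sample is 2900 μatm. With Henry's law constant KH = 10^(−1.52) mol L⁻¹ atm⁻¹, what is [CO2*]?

KH = 10^(−1.52) = 3.020×10^-2 mol L⁻¹ atm⁻¹
[CO2*] = KH · pCO2 = 3.020×10^-2 × 2900×10^-6 atm = 8.76×10^-5 mol/L

[CO2*] = 87.6 μmol/L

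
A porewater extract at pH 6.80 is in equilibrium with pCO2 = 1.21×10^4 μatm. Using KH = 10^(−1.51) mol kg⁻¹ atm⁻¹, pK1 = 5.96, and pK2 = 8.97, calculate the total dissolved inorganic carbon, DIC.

[CO2*] = KH · pCO2 = 10^(−1.51) × 1.21×10^4×10^-6 = 3.739×10^-4 mol/kg
α₀ = 1/(1 + K1/[H⁺] + K1K2/[H⁺]²) = 1/(1 + 10^+0.84 + 10^-1.33) = 0.1255
DIC = [CO2*]/α₀ = 3.739×10^-4 / 0.1255 = 2.98 mmol/kg

DIC = 2.98 mmol/kg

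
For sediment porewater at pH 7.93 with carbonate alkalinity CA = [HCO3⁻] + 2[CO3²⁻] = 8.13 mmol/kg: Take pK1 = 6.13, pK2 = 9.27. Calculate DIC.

CA = [HCO3⁻] + 2[CO3²⁻] = (α₁ + 2α₂)·DIC
At pH 7.93: [H⁺]/K1 = 10^-1.80 = 0.015849, K2/[H⁺] = 10^-1.34 = 0.045709
α₁ = 1/(1 + 0.015849 + 0.045709) = 1/1.0616 = 0.9420; α₂ = α₁·K2/[H⁺] = 0.04306
α₁ + 2α₂ = 1.0281
DIC = CA / (α₁ + 2α₂) = 8.13 / 1.0281 = 7.91 mmol/kg

DIC = 7.91 mmol/kg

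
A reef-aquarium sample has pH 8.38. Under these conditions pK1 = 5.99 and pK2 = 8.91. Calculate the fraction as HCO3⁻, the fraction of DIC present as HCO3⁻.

α₁ = 1 / (1 + [H⁺]/K1 + K2/[H⁺]) = 1 / (1 + 10^-2.39 + 10^-0.53)
   = 1 / (1 + 0.0040738 + 0.29512) = 1/1.2992 = 0.7697

α₁ = 0.770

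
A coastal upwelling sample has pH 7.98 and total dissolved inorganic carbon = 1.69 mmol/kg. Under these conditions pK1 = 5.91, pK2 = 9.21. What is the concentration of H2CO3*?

α₀ = 1 / (1 + K1/[H⁺] + K1K2/[H⁺]²) = 1 / (1 + 10^+2.07 + 10^+0.84)
   = 1 / (1 + 117.49 + 6.9183) = 1/125.41 = 0.007974
[CO2*] = α₀ × DIC = 0.007974 × 1.69 = 0.0135 mmol/kg = 13.5 μmol/kg

[CO2*] = 13.5 μmol/kg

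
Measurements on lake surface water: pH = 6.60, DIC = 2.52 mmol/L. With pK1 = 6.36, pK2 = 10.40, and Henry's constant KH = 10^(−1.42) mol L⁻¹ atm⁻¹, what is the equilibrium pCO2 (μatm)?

pCO2 = 2.42×10^4 μatm

α₀ = 1 / (1 + K1/[H⁺] + K1K2/[H⁺]²) = 1 / (1 + 10^+0.24 + 10^-3.56)
   = 1 / (1 + 1.7378 + 0.00027542) = 1/2.7381 = 0.3652
[CO2*] = α₀ × DIC = 0.3652 × 2.52 = 0.9204 mmol/L
pCO2 = [CO2*]/KH = 9.204×10^-4 / 3.802×10^-2 = 2.42×10^4 μatm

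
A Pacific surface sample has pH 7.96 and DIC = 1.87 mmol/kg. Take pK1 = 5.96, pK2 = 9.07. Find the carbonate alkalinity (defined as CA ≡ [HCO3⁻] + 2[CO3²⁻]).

CA = 1.99 mmol/kg

CA = [HCO3⁻] + 2[CO3²⁻] = (α₁ + 2α₂)·DIC
At pH 7.96: [H⁺]/K1 = 10^-2.00 = 0.010000, K2/[H⁺] = 10^-1.11 = 0.077625
α₁ = 1/(1 + 0.010000 + 0.077625) = 1/1.0876 = 0.9194; α₂ = α₁·K2/[H⁺] = 0.07137
α₁ + 2α₂ = 1.0622
CA = 1.0622 × 1.87 = 1.99 mmol/kg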